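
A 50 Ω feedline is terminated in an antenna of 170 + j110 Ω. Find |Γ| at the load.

|Γ| ≈ 0.662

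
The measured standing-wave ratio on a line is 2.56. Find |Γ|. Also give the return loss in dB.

|Γ| = (S − 1)/(S + 1) = (2.56 − 1)/(2.56 + 1) = 1.56/3.56
RL = −20·log₁₀|Γ| = −20·log₁₀(0.438)

|Γ| ≈ 0.438; return loss ≈ 7.17 dB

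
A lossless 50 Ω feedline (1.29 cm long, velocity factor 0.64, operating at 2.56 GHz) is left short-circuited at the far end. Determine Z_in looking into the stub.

λ = v/f = 0.64·c / 2.56 GHz = 0.075 m
βl = 2π·l/λ = 2π × 0.172 = 61.9°
tan(βl) = 1.87
For a short-circuited stub, Z_in = jZ_0·tan(βl)

Z_in ≈ +j93.7 Ω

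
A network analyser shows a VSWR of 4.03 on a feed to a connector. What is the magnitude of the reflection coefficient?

|Γ| = (S − 1)/(S + 1) = (4.03 − 1)/(4.03 + 1) = 3.03/5.03

|Γ| ≈ 0.602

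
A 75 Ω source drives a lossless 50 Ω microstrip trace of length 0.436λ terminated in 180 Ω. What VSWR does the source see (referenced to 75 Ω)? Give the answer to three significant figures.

VSWR ≈ 2.9

βl = 2π × 0.436 = 157°
tan(βl) = -0.425
Z_in = Z_0·(Z_L + jZ_0·tanβl)/(Z_0 + jZ_L·tanβl) = 63.6 + j76.1 Ω
Γ_s = (Z_in − Z_s)/(Z_in + Z_s) = (-11.4 + j76.1)/(139 + j76.1), |Γ_s| = 0.487
VSWR = (1 + |Γ_s|)/(1 − |Γ_s|)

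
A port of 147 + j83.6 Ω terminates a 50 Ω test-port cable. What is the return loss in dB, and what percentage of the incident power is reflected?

Γ = (97 + j83.6)/(197 + j83.6), |Γ| = 0.598
RL = −20·log₁₀(0.598) = 4.46 dB
P_refl/P_inc = |Γ|² = 0.358

RL ≈ 4.46 dB; 35.8% of incident power reflected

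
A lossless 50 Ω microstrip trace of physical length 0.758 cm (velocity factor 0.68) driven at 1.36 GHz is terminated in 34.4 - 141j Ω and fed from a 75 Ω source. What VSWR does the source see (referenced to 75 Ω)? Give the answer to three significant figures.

VSWR ≈ 13.2

λ = v/f = 0.68·c / 1.36 GHz = 0.15 m
βl = 2π·l/λ = 2π × 0.0505 = 18.2°
tan(βl) = 0.329
Z_in = Z_0·(Z_L + jZ_0·tanβl)/(Z_0 + jZ_L·tanβl) = 10.1 − j65.8 Ω
Γ_s = (Z_in − Z_s)/(Z_in + Z_s) = (-64.9 − j65.8)/(85.1 − j65.8), |Γ_s| = 0.859
VSWR = (1 + |Γ_s|)/(1 − |Γ_s|)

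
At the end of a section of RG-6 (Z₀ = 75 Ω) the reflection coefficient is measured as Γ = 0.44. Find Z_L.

Z_L = Z_0·(1 + Γ)/(1 − Γ) = 75·(1.44)/(0.56)

Z_L ≈ 193 Ω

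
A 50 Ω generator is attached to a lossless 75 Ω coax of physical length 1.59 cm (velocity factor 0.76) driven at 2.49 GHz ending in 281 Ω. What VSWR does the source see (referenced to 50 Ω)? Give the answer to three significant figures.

VSWR ≈ 3.2

λ = v/f = 0.76·c / 2.49 GHz = 0.0916 m
βl = 2π·l/λ = 2π × 0.174 = 62.5°
tan(βl) = 1.92
Z_in = Z_0·(Z_L + jZ_0·tanβl)/(Z_0 + jZ_L·tanβl) = 25 − j35.6 Ω
Γ_s = (Z_in − Z_s)/(Z_in + Z_s) = (-25 − j35.6)/(75 − j35.6), |Γ_s| = 0.524
VSWR = (1 + |Γ_s|)/(1 − |Γ_s|)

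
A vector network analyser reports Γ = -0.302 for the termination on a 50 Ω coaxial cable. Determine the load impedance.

Z_L = Z_0·(1 + Γ)/(1 − Γ) = 50·(0.698)/(1.3)

Z_L ≈ 26.8 Ω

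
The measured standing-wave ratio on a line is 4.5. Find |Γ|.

|Γ| ≈ 0.636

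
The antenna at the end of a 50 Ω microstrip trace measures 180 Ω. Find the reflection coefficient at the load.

Γ = 0.565

Γ = (Z_L − Z_0)/(Z_L + Z_0) = (180 − 50)/(180 + 50) = 130/230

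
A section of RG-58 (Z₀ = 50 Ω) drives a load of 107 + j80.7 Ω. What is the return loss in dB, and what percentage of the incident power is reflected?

RL ≈ 5.04 dB; 31.3% of incident power reflected

Γ = (57 + j80.7)/(157 + j80.7), |Γ| = 0.56
RL = −20·log₁₀(0.56) = 5.04 dB
P_refl/P_inc = |Γ|² = 0.313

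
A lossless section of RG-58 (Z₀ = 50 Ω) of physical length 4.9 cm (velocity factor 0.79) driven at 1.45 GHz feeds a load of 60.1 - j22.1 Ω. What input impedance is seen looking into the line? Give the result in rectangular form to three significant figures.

λ = v/f = 0.79·c / 1.45 GHz = 0.163 m
βl = 2π·l/λ = 2π × 0.3 = 108°
tan(βl) = tan(108°) = -3.09
Z_in = Z_0·(Z_L + jZ_0·tanβl)/(Z_0 + jZ_L·tanβl)
     = 50·(60.1 − j177)/(-18.3 − j186)

Z_in ≈ 45.5 + j20.7 Ω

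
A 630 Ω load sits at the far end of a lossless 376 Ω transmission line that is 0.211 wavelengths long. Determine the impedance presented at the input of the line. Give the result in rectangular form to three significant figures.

Z_in ≈ 233 − j59.2 Ω

βl = 2π × 0.211 = 76°
tan(βl) = tan(76°) = 4
Z_in = Z_0·(Z_L + jZ_0·tanβl)/(Z_0 + jZ_L·tanβl)
     = 376·(630 + j1500)/(376 + j2520)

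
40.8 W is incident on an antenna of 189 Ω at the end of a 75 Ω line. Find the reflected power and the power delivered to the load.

P_reflected ≈ 7.61 W; P_delivered ≈ 33.2 W

Γ = (189 − 75)/(189 + 75) = 0.432
|Γ|² = 0.186
P_refl = |Γ|²·P_inc = 7.61 W, P_del = (1 − |Γ|²)·P_inc = 33.2 W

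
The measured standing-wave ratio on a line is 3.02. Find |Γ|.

|Γ| ≈ 0.502

|Γ| = (S − 1)/(S + 1) = (3.02 − 1)/(3.02 + 1) = 2.02/4.02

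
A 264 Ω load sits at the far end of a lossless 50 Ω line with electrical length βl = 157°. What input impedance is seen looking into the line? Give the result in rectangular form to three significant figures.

Z_in ≈ 51.7 + j94.7 Ω

tan(βl) = tan(157°) = -0.424
Z_in = Z_0·(Z_L + jZ_0·tanβl)/(Z_0 + jZ_L·tanβl)
     = 50·(264 − j21.2)/(50 − j112)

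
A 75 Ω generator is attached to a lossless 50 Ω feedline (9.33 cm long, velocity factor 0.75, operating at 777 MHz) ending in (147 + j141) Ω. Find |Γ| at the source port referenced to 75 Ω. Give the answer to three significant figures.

|Γ| ≈ 0.786

λ = v/f = 0.75·c / 777 MHz = 0.29 m
βl = 2π·l/λ = 2π × 0.322 = 116°
tan(βl) = -2.05
Z_in = Z_0·(Z_L + jZ_0·tanβl)/(Z_0 + jZ_L·tanβl) = 9.29 + j13.9 Ω
Γ_s = (Z_in − Z_s)/(Z_in + Z_s) = (-65.7 + j13.9)/(84.3 + j13.9), |Γ_s| = 0.786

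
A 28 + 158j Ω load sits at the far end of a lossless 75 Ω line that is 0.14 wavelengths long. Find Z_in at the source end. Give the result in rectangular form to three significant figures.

Z_in ≈ 26.6 − j153 Ω

βl = 2π × 0.14 = 50.4°
tan(βl) = tan(50.4°) = 1.21
Z_in = Z_0·(Z_L + jZ_0·tanβl)/(Z_0 + jZ_L·tanβl)
     = 75·(28 + j249)/(-116 + j33.8)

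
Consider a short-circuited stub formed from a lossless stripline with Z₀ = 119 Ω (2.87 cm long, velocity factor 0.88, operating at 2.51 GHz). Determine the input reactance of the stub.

λ = v/f = 0.88·c / 2.51 GHz = 0.105 m
βl = 2π·l/λ = 2π × 0.273 = 98.2°
tan(βl) = -6.91
For a short-circuited stub, Z_in = jZ_0·tan(βl)

X_in ≈ -823 Ω (capacitive)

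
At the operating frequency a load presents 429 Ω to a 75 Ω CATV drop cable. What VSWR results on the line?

VSWR ≈ 5.72

For a purely resistive load, VSWR = R_L/Z_0 or Z_0/R_L (whichever > 1) = 429/75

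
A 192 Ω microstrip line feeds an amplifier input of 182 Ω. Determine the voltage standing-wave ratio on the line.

VSWR ≈ 1.05

Γ = (182 − 192)/(182 + 192) = -0.0267
VSWR = (1 + 0.0267)/(1 − 0.0267)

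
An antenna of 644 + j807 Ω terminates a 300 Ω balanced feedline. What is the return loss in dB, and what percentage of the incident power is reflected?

RL ≈ 3.02 dB; 49.9% of incident power reflected

Γ = (344 + j807)/(944 + j807), |Γ| = 0.706
RL = −20·log₁₀(0.706) = 3.02 dB
P_refl/P_inc = |Γ|² = 0.499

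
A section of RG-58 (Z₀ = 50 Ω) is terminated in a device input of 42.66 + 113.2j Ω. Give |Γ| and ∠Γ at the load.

Γ ≈ 0.775 ∠ 43°

Γ = (Z_L − Z_0)/(Z_L + Z_0) = (-7.34 + j113.2)/(92.66 + j113.2)
|Γ| = 113/146 = 0.775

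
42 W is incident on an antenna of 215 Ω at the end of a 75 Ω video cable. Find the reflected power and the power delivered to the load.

P_reflected ≈ 9.79 W; P_delivered ≈ 32.2 W

Γ = (215 − 75)/(215 + 75) = 0.483
|Γ|² = 0.233
P_refl = |Γ|²·P_inc = 9.79 W, P_del = (1 − |Γ|²)·P_inc = 32.2 W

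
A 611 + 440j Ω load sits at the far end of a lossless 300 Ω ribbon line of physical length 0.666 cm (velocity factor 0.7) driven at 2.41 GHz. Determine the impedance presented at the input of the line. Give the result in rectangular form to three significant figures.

Z_in ≈ 658 − j430 Ω

λ = v/f = 0.7·c / 2.41 GHz = 0.0871 m
βl = 2π·l/λ = 2π × 0.0764 = 27.5°
tan(βl) = tan(27.5°) = 0.521
Z_in = Z_0·(Z_L + jZ_0·tanβl)/(Z_0 + jZ_L·tanβl)
     = 300·(611 + j596)/(70.8 + j318)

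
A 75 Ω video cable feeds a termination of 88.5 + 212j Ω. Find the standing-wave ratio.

Γ = (Z_L − Z_0)/(Z_L + Z_0) = (13.5 + j212)/(163.5 + j212)
|Γ| = 212/268 = 0.793
VSWR = (1 + |Γ|)/(1 − |Γ|) = 1.79/0.207

VSWR ≈ 8.68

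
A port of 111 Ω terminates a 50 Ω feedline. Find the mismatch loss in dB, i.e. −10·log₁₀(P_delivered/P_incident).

mismatch loss ≈ 0.673 dB

Γ = (111 − 50)/(111 + 50) = 0.379
|Γ|² = 0.144, so P_del/P_inc = 1 − |Γ|² = 0.856
ML = −10·log₁₀(1 − |Γ|²)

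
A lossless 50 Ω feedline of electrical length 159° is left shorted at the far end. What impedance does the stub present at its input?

Z_in ≈ −j19.2 Ω

tan(βl) = -0.384
For a shorted stub, Z_in = jZ_0·tan(βl)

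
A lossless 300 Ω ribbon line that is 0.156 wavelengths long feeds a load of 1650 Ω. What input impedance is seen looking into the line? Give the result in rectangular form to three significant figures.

βl = 2π × 0.156 = 56.2°
tan(βl) = tan(56.2°) = 1.49
Z_in = Z_0·(Z_L + jZ_0·tanβl)/(Z_0 + jZ_L·tanβl)
     = 300·(1650 + j447)/(300 + j2460)

Z_in ≈ 77.9 − j192 Ω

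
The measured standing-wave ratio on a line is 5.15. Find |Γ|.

|Γ| ≈ 0.675

|Γ| = (S − 1)/(S + 1) = (5.15 − 1)/(5.15 + 1) = 4.15/6.15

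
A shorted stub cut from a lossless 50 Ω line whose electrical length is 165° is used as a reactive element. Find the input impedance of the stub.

tan(βl) = -0.268
For a shorted stub, Z_in = jZ_0·tan(βl)

Z_in ≈ −j13.4 Ω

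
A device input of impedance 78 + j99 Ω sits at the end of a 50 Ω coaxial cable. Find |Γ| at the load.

|Γ| ≈ 0.636

Γ = (Z_L − Z_0)/(Z_L + Z_0) = (28 + j99)/(128 + j99)
|Γ| = 103/162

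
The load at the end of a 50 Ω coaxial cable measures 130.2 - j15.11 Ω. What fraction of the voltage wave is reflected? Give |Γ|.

Γ = (Z_L − Z_0)/(Z_L + Z_0) = (80.2 − j15.11)/(180.2 − j15.11)
|Γ| = 81.6/181

|Γ| ≈ 0.451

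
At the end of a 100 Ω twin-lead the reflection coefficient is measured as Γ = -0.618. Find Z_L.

Z_L = Z_0·(1 + Γ)/(1 − Γ) = 100·(0.382)/(1.62)

Z_L ≈ 23.6 Ω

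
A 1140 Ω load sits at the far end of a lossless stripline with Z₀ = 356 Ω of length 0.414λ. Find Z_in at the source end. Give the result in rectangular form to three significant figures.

Z_in ≈ 331 + j421 Ω

βl = 2π × 0.414 = 149°
tan(βl) = tan(149°) = -0.6
Z_in = Z_0·(Z_L + jZ_0·tanβl)/(Z_0 + jZ_L·tanβl)
     = 356·(1140 − j214)/(356 − j684)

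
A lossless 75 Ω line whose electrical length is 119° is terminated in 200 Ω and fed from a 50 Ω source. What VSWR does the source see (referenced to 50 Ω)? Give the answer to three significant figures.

tan(βl) = -1.8
Z_in = Z_0·(Z_L + jZ_0·tanβl)/(Z_0 + jZ_L·tanβl) = 35.2 + j34.2 Ω
Γ_s = (Z_in − Z_s)/(Z_in + Z_s) = (-14.8 + j34.2)/(85.2 + j34.2), |Γ_s| = 0.406
VSWR = (1 + |Γ_s|)/(1 − |Γ_s|)

VSWR ≈ 2.37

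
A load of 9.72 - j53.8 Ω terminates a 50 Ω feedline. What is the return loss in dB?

RL ≈ 1.55 dB

Γ = (-40.28 − j53.8)/(59.72 − j53.8), |Γ| = 0.836
RL = −20·log₁₀|Γ| = −20·log₁₀(0.836)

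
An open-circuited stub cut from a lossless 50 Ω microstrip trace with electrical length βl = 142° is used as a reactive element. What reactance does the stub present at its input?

tan(βl) = -0.781
For an open-circuited stub, Z_in = −jZ_0·cot(βl) = −jZ_0/tan(βl)

X_in ≈ 64 Ω (inductive)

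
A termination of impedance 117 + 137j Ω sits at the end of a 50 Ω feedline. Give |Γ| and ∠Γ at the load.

Γ = (Z_L − Z_0)/(Z_L + Z_0) = (67 + j137)/(167 + j137)
|Γ| = 153/216 = 0.706

Γ ≈ 0.706 ∠ 24.6°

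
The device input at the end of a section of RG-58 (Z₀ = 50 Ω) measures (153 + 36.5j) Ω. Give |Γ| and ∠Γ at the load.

Γ ≈ 0.53 ∠ 9.32°

Γ = (Z_L − Z_0)/(Z_L + Z_0) = (103 + j36.5)/(203 + j36.5)
|Γ| = 109/206 = 0.53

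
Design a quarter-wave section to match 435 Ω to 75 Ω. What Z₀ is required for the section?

Z_qwt ≈ 181 Ω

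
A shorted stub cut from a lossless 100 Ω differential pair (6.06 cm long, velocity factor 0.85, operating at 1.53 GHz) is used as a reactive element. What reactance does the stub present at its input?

X_in ≈ -115 Ω (capacitive)

λ = v/f = 0.85·c / 1.53 GHz = 0.167 m
βl = 2π·l/λ = 2π × 0.364 = 131°
tan(βl) = -1.15
For a shorted stub, Z_in = jZ_0·tan(βl)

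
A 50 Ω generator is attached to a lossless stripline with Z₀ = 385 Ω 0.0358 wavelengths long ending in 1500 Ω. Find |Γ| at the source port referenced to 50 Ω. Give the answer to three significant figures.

βl = 2π × 0.0358 = 12.9°
tan(βl) = 0.229
Z_in = Z_0·(Z_L + jZ_0·tanβl)/(Z_0 + jZ_L·tanβl) = 880 − j696 Ω
Γ_s = (Z_in − Z_s)/(Z_in + Z_s) = (830 − j696)/(930 − j696), |Γ_s| = 0.932

|Γ| ≈ 0.932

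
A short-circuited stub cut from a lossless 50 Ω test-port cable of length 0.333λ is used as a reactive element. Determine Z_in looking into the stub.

βl = 2π × 0.333 = 120°
tan(βl) = -1.74
For a short-circuited stub, Z_in = jZ_0·tan(βl)

Z_in ≈ −j87 Ω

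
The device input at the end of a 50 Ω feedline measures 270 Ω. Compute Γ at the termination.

Γ = 0.688

Γ = (Z_L − Z_0)/(Z_L + Z_0) = (270 − 50)/(270 + 50) = 220/320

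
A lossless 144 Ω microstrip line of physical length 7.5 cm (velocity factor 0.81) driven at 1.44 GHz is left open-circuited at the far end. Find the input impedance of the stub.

λ = v/f = 0.81·c / 1.44 GHz = 0.169 m
βl = 2π·l/λ = 2π × 0.444 = 160°
tan(βl) = -0.364
For an open-circuited stub, Z_in = −jZ_0·cot(βl) = −jZ_0/tan(βl)

Z_in ≈ +j396 Ω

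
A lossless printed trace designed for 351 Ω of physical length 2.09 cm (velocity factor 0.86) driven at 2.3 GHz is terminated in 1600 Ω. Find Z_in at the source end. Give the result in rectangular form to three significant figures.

λ = v/f = 0.86·c / 2.3 GHz = 0.112 m
βl = 2π·l/λ = 2π × 0.186 = 67.1°
tan(βl) = tan(67.1°) = 2.36
Z_in = Z_0·(Z_L + jZ_0·tanβl)/(Z_0 + jZ_L·tanβl)
     = 351·(1600 + j830)/(351 + j3780)

Z_in ≈ 90 − j140 Ω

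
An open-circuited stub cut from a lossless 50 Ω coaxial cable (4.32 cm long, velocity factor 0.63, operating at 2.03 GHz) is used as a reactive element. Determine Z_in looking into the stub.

Z_in ≈ +j217 Ω

λ = v/f = 0.63·c / 2.03 GHz = 0.0931 m
βl = 2π·l/λ = 2π × 0.464 = 167°
tan(βl) = -0.23
For an open-circuited stub, Z_in = −jZ_0·cot(βl) = −jZ_0/tan(βl)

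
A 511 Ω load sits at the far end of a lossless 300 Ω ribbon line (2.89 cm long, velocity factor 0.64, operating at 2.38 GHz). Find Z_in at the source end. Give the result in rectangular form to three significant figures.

Z_in ≈ 238 + j130 Ω

λ = v/f = 0.64·c / 2.38 GHz = 0.0807 m
βl = 2π·l/λ = 2π × 0.358 = 129°
tan(βl) = tan(129°) = -1.24
Z_in = Z_0·(Z_L + jZ_0·tanβl)/(Z_0 + jZ_L·tanβl)
     = 300·(511 − j371)/(300 − j632)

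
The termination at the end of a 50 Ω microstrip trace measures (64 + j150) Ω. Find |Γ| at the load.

Γ = (Z_L − Z_0)/(Z_L + Z_0) = (14 + j150)/(114 + j150)
|Γ| = 151/188

|Γ| ≈ 0.8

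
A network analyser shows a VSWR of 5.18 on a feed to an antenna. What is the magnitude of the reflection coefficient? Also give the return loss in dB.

|Γ| = (S − 1)/(S + 1) = (5.18 − 1)/(5.18 + 1) = 4.18/6.18
RL = −20·log₁₀|Γ| = −20·log₁₀(0.676)

|Γ| ≈ 0.676; return loss ≈ 3.4 dB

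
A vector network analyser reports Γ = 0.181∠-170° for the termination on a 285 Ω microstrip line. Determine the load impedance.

Z_L ≈ 198 − j12.9 Ω

Z_L = Z_0·(1 + Γ)/(1 − Γ) = 285·(0.822 − j0.0314)/(1.18 + j0.0314)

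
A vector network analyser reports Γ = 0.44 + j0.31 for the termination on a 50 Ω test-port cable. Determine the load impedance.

Z_L ≈ 86.7 + j75.7 Ω

Z_L = Z_0·(1 + Γ)/(1 − Γ) = 50·(1.44 + j0.31)/(0.56 − j0.31)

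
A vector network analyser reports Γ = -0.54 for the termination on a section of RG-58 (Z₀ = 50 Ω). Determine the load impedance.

Z_L = Z_0·(1 + Γ)/(1 − Γ) = 50·(0.46)/(1.54)

Z_L ≈ 14.9 Ω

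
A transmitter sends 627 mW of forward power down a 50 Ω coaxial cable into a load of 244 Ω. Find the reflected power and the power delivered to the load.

Γ = (244 − 50)/(244 + 50) = 0.66
|Γ|² = 0.435
P_refl = |Γ|²·P_inc = 273 mW, P_del = (1 − |Γ|²)·P_inc = 354 mW

P_reflected ≈ 273 mW; P_delivered ≈ 354 mW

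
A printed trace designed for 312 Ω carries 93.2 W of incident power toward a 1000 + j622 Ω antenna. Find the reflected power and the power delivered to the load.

P_reflected ≈ 38 W; P_delivered ≈ 55.2 W

|Γ| = |(688 + j622)/(1312 + j622)| = 0.639
|Γ|² = 0.408
P_refl = |Γ|²·P_inc = 38 W, P_del = (1 − |Γ|²)·P_inc = 55.2 W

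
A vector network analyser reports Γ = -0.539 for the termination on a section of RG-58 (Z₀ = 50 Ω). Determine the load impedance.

Z_L = Z_0·(1 + Γ)/(1 − Γ) = 50·(0.461)/(1.54)

Z_L ≈ 15 Ω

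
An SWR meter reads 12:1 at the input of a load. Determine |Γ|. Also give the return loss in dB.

|Γ| = (S − 1)/(S + 1) = (12 − 1)/(12 + 1) = 11/13
RL = −20·log₁₀|Γ| = −20·log₁₀(0.846)

|Γ| ≈ 0.846; return loss ≈ 1.45 dB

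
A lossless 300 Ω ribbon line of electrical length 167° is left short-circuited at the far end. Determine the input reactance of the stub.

X_in ≈ -69.3 Ω (capacitive)

tan(βl) = -0.231
For a short-circuited stub, Z_in = jZ_0·tan(βl)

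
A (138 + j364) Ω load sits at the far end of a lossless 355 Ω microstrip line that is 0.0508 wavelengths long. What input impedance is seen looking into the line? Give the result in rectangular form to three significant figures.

βl = 2π × 0.0508 = 18.3°
tan(βl) = tan(18.3°) = 0.33
Z_in = Z_0·(Z_L + jZ_0·tanβl)/(Z_0 + jZ_L·tanβl)
     = 355·(138 + j481)/(235 + j45.6)

Z_in ≈ 337 + j662 Ω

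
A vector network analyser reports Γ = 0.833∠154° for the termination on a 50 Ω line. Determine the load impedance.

Z_L ≈ 4.8 + j11.4 Ω

Z_L = Z_0·(1 + Γ)/(1 − Γ) = 50·(0.251 + j0.365)/(1.75 − j0.365)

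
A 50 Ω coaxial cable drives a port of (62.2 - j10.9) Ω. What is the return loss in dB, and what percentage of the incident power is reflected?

Γ = (12.2 − j10.9)/(112.2 − j10.9), |Γ| = 0.145
RL = −20·log₁₀(0.145) = 16.8 dB
P_refl/P_inc = |Γ|² = 0.0211

RL ≈ 16.8 dB; 2.11% of incident power reflected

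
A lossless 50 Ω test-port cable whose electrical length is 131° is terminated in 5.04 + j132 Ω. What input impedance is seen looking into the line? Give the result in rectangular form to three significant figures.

tan(βl) = tan(131°) = -1.15
Z_in = Z_0·(Z_L + jZ_0·tanβl)/(Z_0 + jZ_L·tanβl)
     = 50·(5.04 + j74.5)/(202 − j5.8)

Z_in ≈ 0.718 + j18.5 Ω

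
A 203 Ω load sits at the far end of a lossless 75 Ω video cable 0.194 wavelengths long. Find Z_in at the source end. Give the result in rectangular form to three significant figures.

βl = 2π × 0.194 = 69.8°
tan(βl) = tan(69.8°) = 2.72
Z_in = Z_0·(Z_L + jZ_0·tanβl)/(Z_0 + jZ_L·tanβl)
     = 75·(203 + j204)/(75 + j553)

Z_in ≈ 30.9 − j23.3 Ω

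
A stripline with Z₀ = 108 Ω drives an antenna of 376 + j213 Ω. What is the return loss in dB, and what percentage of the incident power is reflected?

Γ = (268 + j213)/(484 + j213), |Γ| = 0.647
RL = −20·log₁₀(0.647) = 3.78 dB
P_refl/P_inc = |Γ|² = 0.419

RL ≈ 3.78 dB; 41.9% of incident power reflected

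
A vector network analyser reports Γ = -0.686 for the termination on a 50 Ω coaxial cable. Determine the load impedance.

Z_L ≈ 9.31 Ω

Z_L = Z_0·(1 + Γ)/(1 − Γ) = 50·(0.314)/(1.69)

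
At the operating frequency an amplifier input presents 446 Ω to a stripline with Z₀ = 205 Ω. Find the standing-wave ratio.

Γ = (446 − 205)/(446 + 205) = 0.37
VSWR = (1 + 0.37)/(1 − 0.37)

VSWR ≈ 2.18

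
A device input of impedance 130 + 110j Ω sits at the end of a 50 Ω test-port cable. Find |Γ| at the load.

Γ = (Z_L − Z_0)/(Z_L + Z_0) = (80 + j110)/(180 + j110)
|Γ| = 136/211

|Γ| ≈ 0.645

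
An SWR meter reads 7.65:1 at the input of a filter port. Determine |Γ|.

|Γ| ≈ 0.769

|Γ| = (S − 1)/(S + 1) = (7.65 − 1)/(7.65 + 1) = 6.65/8.65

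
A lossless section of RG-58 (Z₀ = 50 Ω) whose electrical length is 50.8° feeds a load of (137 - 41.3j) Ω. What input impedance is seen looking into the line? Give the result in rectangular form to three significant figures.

tan(βl) = tan(50.8°) = 1.23
Z_in = Z_0·(Z_L + jZ_0·tanβl)/(Z_0 + jZ_L·tanβl)
     = 50·(137 + j20)/(101 + j168)

Z_in ≈ 22.4 − j27.4 Ω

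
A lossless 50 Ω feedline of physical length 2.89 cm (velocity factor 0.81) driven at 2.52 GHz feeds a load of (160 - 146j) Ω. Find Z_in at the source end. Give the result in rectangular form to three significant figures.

Z_in ≈ 10.4 + j24.6 Ω

λ = v/f = 0.81·c / 2.52 GHz = 0.0964 m
βl = 2π·l/λ = 2π × 0.3 = 108°
tan(βl) = tan(108°) = -3.1
Z_in = Z_0·(Z_L + jZ_0·tanβl)/(Z_0 + jZ_L·tanβl)
     = 50·(160 − j301)/(-402 − j496)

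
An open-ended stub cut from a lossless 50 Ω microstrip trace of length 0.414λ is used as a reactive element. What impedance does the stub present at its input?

βl = 2π × 0.414 = 149°
tan(βl) = -0.6
For an open-ended stub, Z_in = −jZ_0·cot(βl) = −jZ_0/tan(βl)

Z_in ≈ +j83.3 Ω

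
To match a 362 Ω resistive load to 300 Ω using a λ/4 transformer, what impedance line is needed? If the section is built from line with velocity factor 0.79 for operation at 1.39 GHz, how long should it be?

Z_qwt ≈ 330 Ω; length ≈ 4.26 cm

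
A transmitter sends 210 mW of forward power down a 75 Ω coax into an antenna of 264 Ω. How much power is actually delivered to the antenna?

Γ = (264 − 75)/(264 + 75) = 0.558
|Γ|² = 0.311
P_refl = |Γ|²·P_inc = 65.3 mW, P_del = (1 − |Γ|²)·P_inc = 145 mW

P_delivered ≈ 145 mW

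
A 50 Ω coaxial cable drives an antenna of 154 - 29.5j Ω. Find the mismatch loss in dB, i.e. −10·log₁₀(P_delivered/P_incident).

Γ = (104 − j29.5)/(204 − j29.5), |Γ| = 0.524
|Γ|² = 0.275, so P_del/P_inc = 1 − |Γ|² = 0.725
ML = −10·log₁₀(1 − |Γ|²)

mismatch loss ≈ 1.4 dB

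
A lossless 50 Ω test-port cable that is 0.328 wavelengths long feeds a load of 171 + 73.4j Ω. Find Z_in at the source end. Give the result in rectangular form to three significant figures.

Z_in ≈ 14 + j18.5 Ω

βl = 2π × 0.328 = 118°
tan(βl) = tan(118°) = -1.87
Z_in = Z_0·(Z_L + jZ_0·tanβl)/(Z_0 + jZ_L·tanβl)
     = 50·(171 − j20.3)/(188 − j321)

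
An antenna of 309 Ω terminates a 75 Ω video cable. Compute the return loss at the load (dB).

Γ = (309 − 75)/(309 + 75) = 0.609
RL = −20·log₁₀|Γ| = −20·log₁₀(0.609)

RL ≈ 4.3 dB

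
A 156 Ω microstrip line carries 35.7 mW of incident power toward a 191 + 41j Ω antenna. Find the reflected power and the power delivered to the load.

|Γ| = |(35 + j41)/(347 + j41)| = 0.154
|Γ|² = 0.0238
P_refl = |Γ|²·P_inc = 0.85 mW, P_del = (1 − |Γ|²)·P_inc = 34.9 mW

P_reflected ≈ 0.85 mW; P_delivered ≈ 34.9 mW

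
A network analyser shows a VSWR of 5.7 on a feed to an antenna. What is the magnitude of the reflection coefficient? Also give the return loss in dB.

|Γ| ≈ 0.701; return loss ≈ 3.08 dB

|Γ| = (S − 1)/(S + 1) = (5.7 − 1)/(5.7 + 1) = 4.7/6.7
RL = −20·log₁₀|Γ| = −20·log₁₀(0.701)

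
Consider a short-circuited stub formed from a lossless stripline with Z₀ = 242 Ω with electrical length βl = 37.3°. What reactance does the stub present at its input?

tan(βl) = 0.762
For a short-circuited stub, Z_in = jZ_0·tan(βl)

X_in ≈ 184 Ω (inductive)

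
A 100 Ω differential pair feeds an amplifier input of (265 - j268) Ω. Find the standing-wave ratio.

Γ = (Z_L − Z_0)/(Z_L + Z_0) = (165 − j268)/(365 − j268)
|Γ| = 315/453 = 0.695
VSWR = (1 + |Γ|)/(1 − |Γ|) = 1.7/0.305

VSWR ≈ 5.56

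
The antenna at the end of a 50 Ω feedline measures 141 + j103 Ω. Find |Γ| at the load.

|Γ| ≈ 0.633

Γ = (Z_L − Z_0)/(Z_L + Z_0) = (91 + j103)/(191 + j103)
|Γ| = 137/217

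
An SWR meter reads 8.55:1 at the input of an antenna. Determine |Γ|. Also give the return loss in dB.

|Γ| ≈ 0.791; return loss ≈ 2.04 dB

|Γ| = (S − 1)/(S + 1) = (8.55 − 1)/(8.55 + 1) = 7.55/9.55
RL = −20·log₁₀|Γ| = −20·log₁₀(0.791)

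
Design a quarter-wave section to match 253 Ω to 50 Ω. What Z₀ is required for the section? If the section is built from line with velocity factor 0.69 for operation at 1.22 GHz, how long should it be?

Z_qwt = √(Z_0·R_L) = √(50 × 253) = √12650
λ = 0.69·c/f = 0.17 m, so l = λ/4 = 0.0424 m

Z_qwt ≈ 112 Ω; length ≈ 4.24 cm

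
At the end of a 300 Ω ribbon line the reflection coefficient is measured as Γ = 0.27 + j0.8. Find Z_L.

Z_L ≈ 73.4 + j409 Ω

Z_L = Z_0·(1 + Γ)/(1 − Γ) = 300·(1.27 + j0.8)/(0.73 − j0.8)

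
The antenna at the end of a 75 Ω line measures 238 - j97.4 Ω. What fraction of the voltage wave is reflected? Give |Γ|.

|Γ| ≈ 0.579

Γ = (Z_L − Z_0)/(Z_L + Z_0) = (163 − j97.4)/(313 − j97.4)
|Γ| = 190/328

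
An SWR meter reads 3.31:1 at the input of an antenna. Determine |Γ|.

|Γ| ≈ 0.536

|Γ| = (S − 1)/(S + 1) = (3.31 − 1)/(3.31 + 1) = 2.31/4.31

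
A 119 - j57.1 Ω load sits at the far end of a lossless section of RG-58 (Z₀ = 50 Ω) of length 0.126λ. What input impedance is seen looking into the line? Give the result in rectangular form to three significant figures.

Z_in ≈ 23 − j28.8 Ω

βl = 2π × 0.126 = 45.4°
tan(βl) = tan(45.4°) = 1.01
Z_in = Z_0·(Z_L + jZ_0·tanβl)/(Z_0 + jZ_L·tanβl)
     = 50·(119 − j6.47)/(108 + j121)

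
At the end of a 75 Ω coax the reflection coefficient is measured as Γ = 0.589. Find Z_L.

Z_L ≈ 290 Ω

Z_L = Z_0·(1 + Γ)/(1 − Γ) = 75·(1.59)/(0.411)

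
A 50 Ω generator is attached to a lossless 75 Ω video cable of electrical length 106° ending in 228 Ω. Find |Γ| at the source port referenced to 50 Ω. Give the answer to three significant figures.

tan(βl) = -3.49
Z_in = Z_0·(Z_L + jZ_0·tanβl)/(Z_0 + jZ_L·tanβl) = 26.5 + j19 Ω
Γ_s = (Z_in − Z_s)/(Z_in + Z_s) = (-23.5 + j19)/(76.5 + j19), |Γ_s| = 0.384

|Γ| ≈ 0.384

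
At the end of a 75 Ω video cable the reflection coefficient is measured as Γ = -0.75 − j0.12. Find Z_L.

Z_L = Z_0·(1 + Γ)/(1 − Γ) = 75·(0.25 − j0.12)/(1.75 + j0.12)

Z_L ≈ 10.3 − j5.85 Ω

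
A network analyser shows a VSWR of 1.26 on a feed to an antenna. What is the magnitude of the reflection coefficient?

|Γ| ≈ 0.115

|Γ| = (S − 1)/(S + 1) = (1.26 − 1)/(1.26 + 1) = 0.26/2.26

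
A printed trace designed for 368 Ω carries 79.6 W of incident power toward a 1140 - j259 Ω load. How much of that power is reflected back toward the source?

P_reflected ≈ 22.5 W

|Γ| = |(772 − j259)/(1508 − j259)| = 0.532
|Γ|² = 0.283
P_refl = |Γ|²·P_inc = 22.5 W, P_del = (1 − |Γ|²)·P_inc = 57.1 W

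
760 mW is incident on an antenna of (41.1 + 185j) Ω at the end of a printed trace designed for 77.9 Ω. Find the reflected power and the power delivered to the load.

P_reflected ≈ 559 mW; P_delivered ≈ 201 mW

|Γ| = |(-36.8 + j185)/(119 + j185)| = 0.858
|Γ|² = 0.735
P_refl = |Γ|²·P_inc = 559 mW, P_del = (1 − |Γ|²)·P_inc = 201 mW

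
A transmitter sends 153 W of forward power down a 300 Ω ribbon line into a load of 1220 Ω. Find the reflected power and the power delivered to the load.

Γ = (1220 − 300)/(1220 + 300) = 0.605
|Γ|² = 0.366
P_refl = |Γ|²·P_inc = 56.1 W, P_del = (1 − |Γ|²)·P_inc = 96.9 W

P_reflected ≈ 56.1 W; P_delivered ≈ 96.9 W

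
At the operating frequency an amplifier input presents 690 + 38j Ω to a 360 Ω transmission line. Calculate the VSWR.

Γ = (Z_L − Z_0)/(Z_L + Z_0) = (330 + j38)/(1050 + j38)
|Γ| = 332/1050 = 0.316
VSWR = (1 + |Γ|)/(1 − |Γ|) = 1.32/0.684

VSWR ≈ 1.92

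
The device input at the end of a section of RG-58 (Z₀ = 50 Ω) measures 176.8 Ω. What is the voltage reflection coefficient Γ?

Γ = 0.559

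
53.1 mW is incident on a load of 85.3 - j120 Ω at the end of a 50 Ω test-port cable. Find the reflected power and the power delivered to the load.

P_reflected ≈ 25.4 mW; P_delivered ≈ 27.7 mW

|Γ| = |(35.3 − j120)/(135.3 − j120)| = 0.692
|Γ|² = 0.478
P_refl = |Γ|²·P_inc = 25.4 mW, P_del = (1 − |Γ|²)·P_inc = 27.7 mW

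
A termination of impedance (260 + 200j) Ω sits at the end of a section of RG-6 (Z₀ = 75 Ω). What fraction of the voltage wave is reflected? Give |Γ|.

Γ = (Z_L − Z_0)/(Z_L + Z_0) = (185 + j200)/(335 + j200)
|Γ| = 272/390

|Γ| ≈ 0.698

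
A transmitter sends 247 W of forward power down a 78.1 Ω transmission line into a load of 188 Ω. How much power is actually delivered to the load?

P_delivered ≈ 205 W

Γ = (188 − 78.1)/(188 + 78.1) = 0.413
|Γ|² = 0.171
P_refl = |Γ|²·P_inc = 42.1 W, P_del = (1 − |Γ|²)·P_inc = 205 W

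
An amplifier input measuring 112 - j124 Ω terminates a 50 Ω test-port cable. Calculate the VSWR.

VSWR ≈ 5.24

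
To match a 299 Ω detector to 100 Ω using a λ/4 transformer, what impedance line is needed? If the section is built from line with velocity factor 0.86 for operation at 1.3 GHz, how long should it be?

Z_qwt ≈ 173 Ω; length ≈ 4.96 cm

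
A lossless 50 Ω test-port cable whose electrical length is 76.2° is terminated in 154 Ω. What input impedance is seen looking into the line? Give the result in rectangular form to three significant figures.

Z_in ≈ 17.1 − j10.9 Ω

tan(βl) = tan(76.2°) = 4.07
Z_in = Z_0·(Z_L + jZ_0·tanβl)/(Z_0 + jZ_L·tanβl)
     = 50·(154 + j204)/(50 + j627)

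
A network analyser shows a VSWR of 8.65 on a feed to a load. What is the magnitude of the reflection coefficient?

|Γ| ≈ 0.793

|Γ| = (S − 1)/(S + 1) = (8.65 − 1)/(8.65 + 1) = 7.65/9.65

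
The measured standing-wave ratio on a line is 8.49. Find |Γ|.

|Γ| = (S − 1)/(S + 1) = (8.49 − 1)/(8.49 + 1) = 7.49/9.49

|Γ| ≈ 0.789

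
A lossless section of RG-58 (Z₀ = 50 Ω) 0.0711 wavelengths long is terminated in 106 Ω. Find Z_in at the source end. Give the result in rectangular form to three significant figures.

Z_in ≈ 64.2 − j41.2 Ω

βl = 2π × 0.0711 = 25.6°
tan(βl) = tan(25.6°) = 0.479
Z_in = Z_0·(Z_L + jZ_0·tanβl)/(Z_0 + jZ_L·tanβl)
     = 50·(106 + j24)/(50 + j50.8)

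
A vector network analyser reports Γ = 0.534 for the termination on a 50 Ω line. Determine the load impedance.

Z_L = Z_0·(1 + Γ)/(1 − Γ) = 50·(1.53)/(0.466)

Z_L ≈ 165 Ω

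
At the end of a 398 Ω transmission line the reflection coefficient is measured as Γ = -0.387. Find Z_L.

Z_L = Z_0·(1 + Γ)/(1 − Γ) = 398·(0.613)/(1.39)

Z_L ≈ 176 Ω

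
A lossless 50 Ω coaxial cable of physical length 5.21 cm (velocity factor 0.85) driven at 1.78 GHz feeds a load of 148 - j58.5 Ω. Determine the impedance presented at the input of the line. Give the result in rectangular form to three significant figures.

λ = v/f = 0.85·c / 1.78 GHz = 0.143 m
βl = 2π·l/λ = 2π × 0.364 = 131°
tan(βl) = tan(131°) = -1.15
Z_in = Z_0·(Z_L + jZ_0·tanβl)/(Z_0 + jZ_L·tanβl)
     = 50·(148 − j116)/(-17.5 − j171)

Z_in ≈ 29.3 + j46.3 Ω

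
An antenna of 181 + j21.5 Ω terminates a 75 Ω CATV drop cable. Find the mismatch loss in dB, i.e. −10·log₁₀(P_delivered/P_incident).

mismatch loss ≈ 0.847 dB

Γ = (106 + j21.5)/(256 + j21.5), |Γ| = 0.421
|Γ|² = 0.177, so P_del/P_inc = 1 − |Γ|² = 0.823
ML = −10·log₁₀(1 − |Γ|²)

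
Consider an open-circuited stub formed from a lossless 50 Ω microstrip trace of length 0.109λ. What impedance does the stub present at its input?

Z_in ≈ −j61.2 Ω

βl = 2π × 0.109 = 39.2°
tan(βl) = 0.817
For an open-circuited stub, Z_in = −jZ_0·cot(βl) = −jZ_0/tan(βl)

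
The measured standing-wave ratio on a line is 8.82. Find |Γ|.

|Γ| ≈ 0.796

|Γ| = (S − 1)/(S + 1) = (8.82 − 1)/(8.82 + 1) = 7.82/9.82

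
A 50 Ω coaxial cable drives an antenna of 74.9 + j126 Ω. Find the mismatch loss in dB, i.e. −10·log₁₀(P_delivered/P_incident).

Γ = (24.9 + j126)/(124.9 + j126), |Γ| = 0.724
|Γ|² = 0.524, so P_del/P_inc = 1 − |Γ|² = 0.476
ML = −10·log₁₀(1 − |Γ|²)

mismatch loss ≈ 3.22 dB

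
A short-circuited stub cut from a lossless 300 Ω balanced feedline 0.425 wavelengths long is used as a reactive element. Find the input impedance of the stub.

βl = 2π × 0.425 = 153°
tan(βl) = -0.51
For a short-circuited stub, Z_in = jZ_0·tan(βl)

Z_in ≈ −j153 Ω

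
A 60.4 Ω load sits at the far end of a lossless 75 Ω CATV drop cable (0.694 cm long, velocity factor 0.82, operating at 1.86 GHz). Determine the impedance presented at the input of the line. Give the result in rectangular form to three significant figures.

Z_in ≈ 62.7 + j8.38 Ω

λ = v/f = 0.82·c / 1.86 GHz = 0.132 m
βl = 2π·l/λ = 2π × 0.0525 = 18.9°
tan(βl) = tan(18.9°) = 0.342
Z_in = Z_0·(Z_L + jZ_0·tanβl)/(Z_0 + jZ_L·tanβl)
     = 75·(60.4 + j25.7)/(75 + j20.7)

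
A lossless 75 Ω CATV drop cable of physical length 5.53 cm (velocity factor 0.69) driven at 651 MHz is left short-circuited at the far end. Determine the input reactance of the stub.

λ = v/f = 0.69·c / 651 MHz = 0.318 m
βl = 2π·l/λ = 2π × 0.174 = 62.6°
tan(βl) = 1.93
For a short-circuited stub, Z_in = jZ_0·tan(βl)

X_in ≈ 145 Ω (inductive)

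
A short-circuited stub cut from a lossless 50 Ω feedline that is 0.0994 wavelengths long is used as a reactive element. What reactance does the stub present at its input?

βl = 2π × 0.0994 = 35.8°
tan(βl) = 0.721
For a short-circuited stub, Z_in = jZ_0·tan(βl)

X_in ≈ 36 Ω (inductive)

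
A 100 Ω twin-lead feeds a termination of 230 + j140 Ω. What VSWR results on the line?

VSWR ≈ 3.28

Γ = (Z_L − Z_0)/(Z_L + Z_0) = (130 + j140)/(330 + j140)
|Γ| = 191/358 = 0.533
VSWR = (1 + |Γ|)/(1 − |Γ|) = 1.53/0.467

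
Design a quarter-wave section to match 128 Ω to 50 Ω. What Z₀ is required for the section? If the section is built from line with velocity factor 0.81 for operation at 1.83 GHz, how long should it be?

Z_qwt = √(Z_0·R_L) = √(50 × 128) = √6400
λ = 0.81·c/f = 0.133 m, so l = λ/4 = 0.0332 m

Z_qwt ≈ 80 Ω; length ≈ 3.32 cm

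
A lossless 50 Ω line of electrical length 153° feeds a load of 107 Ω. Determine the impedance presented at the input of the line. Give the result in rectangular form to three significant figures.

Z_in ≈ 61.6 + j41.7 Ω

tan(βl) = tan(153°) = -0.51
Z_in = Z_0·(Z_L + jZ_0·tanβl)/(Z_0 + jZ_L·tanβl)
     = 50·(107 − j25.5)/(50 − j54.5)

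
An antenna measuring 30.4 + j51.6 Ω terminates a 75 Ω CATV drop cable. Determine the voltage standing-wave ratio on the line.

Γ = (Z_L − Z_0)/(Z_L + Z_0) = (-44.6 + j51.6)/(105.4 + j51.6)
|Γ| = 68.2/117 = 0.581
VSWR = (1 + |Γ|)/(1 − |Γ|) = 1.58/0.419

VSWR ≈ 3.78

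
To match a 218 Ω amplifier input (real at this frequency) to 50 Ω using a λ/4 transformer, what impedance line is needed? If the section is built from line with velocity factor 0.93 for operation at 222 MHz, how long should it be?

Z_qwt ≈ 104 Ω; length ≈ 31.4 cm

Z_qwt = √(Z_0·R_L) = √(50 × 218) = √10900
λ = 0.93·c/f = 1.26 m, so l = λ/4 = 0.314 m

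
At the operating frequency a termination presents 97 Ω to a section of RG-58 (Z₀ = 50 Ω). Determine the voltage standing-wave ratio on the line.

VSWR ≈ 1.94

Γ = (97 − 50)/(97 + 50) = 0.32
VSWR = (1 + 0.32)/(1 − 0.32)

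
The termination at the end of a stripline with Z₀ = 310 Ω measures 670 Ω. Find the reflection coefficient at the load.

Γ = (Z_L − Z_0)/(Z_L + Z_0) = (670 − 310)/(670 + 310) = 360/980

Γ = 0.367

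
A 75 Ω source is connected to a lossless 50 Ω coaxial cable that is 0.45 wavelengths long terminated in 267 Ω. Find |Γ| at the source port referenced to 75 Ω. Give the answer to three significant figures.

βl = 2π × 0.45 = 162°
tan(βl) = -0.325
Z_in = Z_0·(Z_L + jZ_0·tanβl)/(Z_0 + jZ_L·tanβl) = 73.6 + j111 Ω
Γ_s = (Z_in − Z_s)/(Z_in + Z_s) = (-1.4 + j111)/(149 + j111), |Γ_s| = 0.6

|Γ| ≈ 0.6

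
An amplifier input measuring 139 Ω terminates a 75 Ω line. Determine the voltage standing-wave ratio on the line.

Γ = (139 − 75)/(139 + 75) = 0.299
VSWR = (1 + 0.299)/(1 − 0.299)

VSWR ≈ 1.85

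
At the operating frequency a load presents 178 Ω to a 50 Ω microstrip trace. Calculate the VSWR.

For a purely resistive load, VSWR = R_L/Z_0 or Z_0/R_L (whichever > 1) = 178/50

VSWR ≈ 3.56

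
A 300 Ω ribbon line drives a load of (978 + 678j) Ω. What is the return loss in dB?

Γ = (678 + j678)/(1278 + j678), |Γ| = 0.663
RL = −20·log₁₀|Γ| = −20·log₁₀(0.663)

RL ≈ 3.57 dB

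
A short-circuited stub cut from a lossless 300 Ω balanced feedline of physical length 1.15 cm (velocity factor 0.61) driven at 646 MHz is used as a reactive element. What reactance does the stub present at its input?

λ = v/f = 0.61·c / 646 MHz = 0.283 m
βl = 2π·l/λ = 2π × 0.0406 = 14.6°
tan(βl) = 0.261
For a short-circuited stub, Z_in = jZ_0·tan(βl)

X_in ≈ 78.2 Ω (inductive)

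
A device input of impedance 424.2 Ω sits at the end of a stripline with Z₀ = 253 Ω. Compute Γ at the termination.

Γ = 0.253

Γ = (Z_L − Z_0)/(Z_L + Z_0) = (424.2 − 253)/(424.2 + 253) = 171.2/677.2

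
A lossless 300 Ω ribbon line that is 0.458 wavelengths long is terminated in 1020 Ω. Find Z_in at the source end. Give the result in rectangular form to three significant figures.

Z_in ≈ 594 + j464 Ω

βl = 2π × 0.458 = 165°
tan(βl) = tan(165°) = -0.27
Z_in = Z_0·(Z_L + jZ_0·tanβl)/(Z_0 + jZ_L·tanβl)
     = 300·(1020 − j81.1)/(300 − j276)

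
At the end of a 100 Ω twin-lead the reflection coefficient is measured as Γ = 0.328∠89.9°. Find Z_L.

Z_L ≈ 80.7 + j59.3 Ω

Z_L = Z_0·(1 + Γ)/(1 − Γ) = 100·(1 + j0.328)/(0.999 − j0.328)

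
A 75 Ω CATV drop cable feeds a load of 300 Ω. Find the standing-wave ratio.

VSWR ≈ 4

Γ = (300 − 75)/(300 + 75) = 0.6
VSWR = (1 + 0.6)/(1 − 0.6)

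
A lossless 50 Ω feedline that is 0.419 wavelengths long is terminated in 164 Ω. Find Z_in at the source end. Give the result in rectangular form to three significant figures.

Z_in ≈ 49.4 + j62.6 Ω

βl = 2π × 0.419 = 151°
tan(βl) = tan(151°) = -0.558
Z_in = Z_0·(Z_L + jZ_0·tanβl)/(Z_0 + jZ_L·tanβl)
     = 50·(164 − j27.9)/(50 − j91.5)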